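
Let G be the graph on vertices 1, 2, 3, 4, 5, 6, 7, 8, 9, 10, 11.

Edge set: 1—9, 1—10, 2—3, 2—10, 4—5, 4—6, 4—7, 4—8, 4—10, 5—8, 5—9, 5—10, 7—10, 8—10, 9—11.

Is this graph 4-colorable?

The chromatic number is 4. 4, 5, 8, 10 are mutually adjacent (a clique of size 4), so at least 4 colors are needed.
One proper 4-coloring: 1=b, 2=b, 3=a, 4=b, 5=c, 6=a, 7=c, 8=d, 9=a, 10=a, 11=b.
That is already a proper 4-coloring.

Yes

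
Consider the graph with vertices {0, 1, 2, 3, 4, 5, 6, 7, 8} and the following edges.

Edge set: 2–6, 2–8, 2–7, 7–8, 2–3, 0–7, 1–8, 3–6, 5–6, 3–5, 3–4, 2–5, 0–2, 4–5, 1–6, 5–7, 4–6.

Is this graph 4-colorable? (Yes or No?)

The chromatic number is 4. 3, 4, 5, 6 are pairwise adjacent (a clique of size 4), so at least 4 colors are needed.
4 colors suffice: 0=c, 1=a, 2=a, 3=d, 4=a, 5=c, 6=b, 7=b, 8=c.
That is already a proper 4-coloring.

Yes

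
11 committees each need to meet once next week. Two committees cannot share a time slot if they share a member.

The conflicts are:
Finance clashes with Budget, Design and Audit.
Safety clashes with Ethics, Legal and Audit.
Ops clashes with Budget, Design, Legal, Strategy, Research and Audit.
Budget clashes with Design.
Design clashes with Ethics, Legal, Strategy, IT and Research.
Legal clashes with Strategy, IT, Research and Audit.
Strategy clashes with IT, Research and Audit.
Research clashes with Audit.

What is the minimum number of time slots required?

Ops, Design, Legal, Strategy, Research pairwise conflict, so at least 5 time slots are needed.
5 time slots suffice: time slot 1 → {Design, Audit}; time slot 2 → {Budget, Ethics, Legal}; time slot 3 → {Finance, Safety, Ops, IT}; time slot 4 → {Strategy}; time slot 5 → {Research}. No two conflicting committees share a time slot.

5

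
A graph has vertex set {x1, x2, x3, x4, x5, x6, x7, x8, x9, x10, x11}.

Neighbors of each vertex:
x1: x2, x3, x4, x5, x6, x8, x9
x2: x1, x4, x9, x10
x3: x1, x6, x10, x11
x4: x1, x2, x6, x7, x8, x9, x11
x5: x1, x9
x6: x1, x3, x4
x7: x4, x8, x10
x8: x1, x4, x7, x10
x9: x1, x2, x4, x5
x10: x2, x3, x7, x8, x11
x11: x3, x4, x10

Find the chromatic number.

x1, x2, x4, x9 are pairwise adjacent (a clique of size 4), so at least 4 colors are needed.
One proper 4-coloring: x1=blue, x2=yellow, x3=green, x4=red, x5=red, x6=yellow, x7=blue, x8=green, x9=green, x10=red, x11=blue. Each edge has distinct colors on its endpoints.

4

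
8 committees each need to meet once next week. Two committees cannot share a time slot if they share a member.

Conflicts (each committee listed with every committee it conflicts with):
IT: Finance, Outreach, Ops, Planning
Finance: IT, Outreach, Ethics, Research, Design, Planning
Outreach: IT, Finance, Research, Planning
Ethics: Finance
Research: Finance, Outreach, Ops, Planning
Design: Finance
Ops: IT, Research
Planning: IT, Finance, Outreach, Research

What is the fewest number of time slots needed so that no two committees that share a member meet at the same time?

4

Finance, Outreach, Research, Planning pairwise conflict, so at least 4 time slots are needed.
4 time slots suffice: IT=3, Finance=1, Outreach=4, Ethics=2, Research=3, Design=2, Ops=1, Planning=2. No two conflicting committees share a time slot.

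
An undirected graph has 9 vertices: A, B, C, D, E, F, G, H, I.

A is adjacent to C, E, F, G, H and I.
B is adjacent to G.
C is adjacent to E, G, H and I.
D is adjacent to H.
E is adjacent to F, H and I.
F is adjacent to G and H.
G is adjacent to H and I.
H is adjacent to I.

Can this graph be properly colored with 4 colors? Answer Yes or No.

No

A, C, G, H, I form a clique, so at least 5 colors are needed.
So 4 colors are not enough.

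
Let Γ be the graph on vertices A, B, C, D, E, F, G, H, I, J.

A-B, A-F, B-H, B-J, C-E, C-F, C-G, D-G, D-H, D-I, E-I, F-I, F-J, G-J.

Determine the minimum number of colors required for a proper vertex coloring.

The cycle F-I-D-G-C-F has odd length 5, so it cannot be 2-colored; at least 3 colors are needed.
A valid assignment using 3 colors: A=2, B=1, C=3, D=1, E=1, F=1, G=2, H=2, I=2, J=3. Every edge joins two different colors.

3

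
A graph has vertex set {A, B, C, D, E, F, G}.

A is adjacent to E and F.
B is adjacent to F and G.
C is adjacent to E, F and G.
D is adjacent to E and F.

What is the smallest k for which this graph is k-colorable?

C and G are adjacent, so at least 2 colors are needed.
2 colors suffice: color 1 → {E, F, G}; color 2 → {A, B, C, D}. Every edge joins two different colors.

2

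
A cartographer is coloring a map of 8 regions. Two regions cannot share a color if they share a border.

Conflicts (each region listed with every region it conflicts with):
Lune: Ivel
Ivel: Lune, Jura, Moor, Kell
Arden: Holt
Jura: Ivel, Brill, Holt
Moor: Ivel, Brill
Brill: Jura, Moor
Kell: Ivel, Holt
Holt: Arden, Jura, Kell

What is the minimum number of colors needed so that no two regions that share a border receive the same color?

2

Moor and Brill conflict, so at least 2 colors are needed.
2 colors suffice: color 1 → {Ivel, Brill, Holt}; color 2 → {Lune, Arden, Jura, Moor, Kell}. No two conflicting regions share a color.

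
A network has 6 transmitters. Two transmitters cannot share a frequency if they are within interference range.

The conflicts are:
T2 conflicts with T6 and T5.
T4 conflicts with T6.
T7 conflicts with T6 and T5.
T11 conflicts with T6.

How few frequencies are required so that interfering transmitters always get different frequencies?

T7 and T6 conflict, so at least 2 frequencies are needed.
2 frequencies suffice: T2=2, T4=2, T7=2, T11=2, T6=1, T5=1. Every pair that conflicts lands in different frequencies.

2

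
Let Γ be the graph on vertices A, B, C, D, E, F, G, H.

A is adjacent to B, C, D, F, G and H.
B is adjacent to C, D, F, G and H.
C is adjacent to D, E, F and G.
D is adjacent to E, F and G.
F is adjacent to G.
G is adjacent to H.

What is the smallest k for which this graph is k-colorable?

6

A, B, C, D, F, G are pairwise adjacent (a clique of size 6), so at least 6 colors are needed.
6 colors suffice: color 1 → {D, H}; color 2 → {E, G}; color 3 → {A}; color 4 → {B}; color 5 → {C}; color 6 → {F}. Every edge joins two different colors.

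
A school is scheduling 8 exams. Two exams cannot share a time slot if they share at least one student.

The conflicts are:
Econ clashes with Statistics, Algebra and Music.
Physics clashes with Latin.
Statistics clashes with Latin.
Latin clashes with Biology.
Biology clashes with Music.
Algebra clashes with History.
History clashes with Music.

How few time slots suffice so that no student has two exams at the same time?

The cycle Econ-Statistics-Latin-Biology-Music-Econ has odd length 5, so it cannot be 2-colored; at least 3 time slots are needed.
A valid assignment using 3 time slots: Econ=2, Physics=2, Statistics=3, Latin=1, Biology=2, Algebra=1, History=2, Music=1. Each listed conflict is separated.

3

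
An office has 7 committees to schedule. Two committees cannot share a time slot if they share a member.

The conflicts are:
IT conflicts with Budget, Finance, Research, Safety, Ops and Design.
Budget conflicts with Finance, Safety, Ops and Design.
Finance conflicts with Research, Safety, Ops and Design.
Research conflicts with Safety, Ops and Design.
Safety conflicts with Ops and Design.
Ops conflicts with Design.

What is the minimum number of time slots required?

6

IT, Finance, Research, Safety, Ops, Design are mutually in conflict, so at least 6 time slots are needed.
Using 6 time slots: IT=5, Budget=6, Finance=1, Research=6, Safety=3, Ops=4, Design=2. No two conflicting committees share a time slot.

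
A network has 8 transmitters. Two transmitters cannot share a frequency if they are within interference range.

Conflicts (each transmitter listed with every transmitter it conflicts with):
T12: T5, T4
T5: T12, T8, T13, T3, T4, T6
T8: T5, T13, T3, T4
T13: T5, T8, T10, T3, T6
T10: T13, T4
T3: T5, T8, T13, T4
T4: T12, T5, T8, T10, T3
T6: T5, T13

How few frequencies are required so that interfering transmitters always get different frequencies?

4

T5, T8, T13, T3 pairwise conflict, so at least 4 frequencies are needed.
A valid assignment using 4 frequencies: T12=3, T5=1, T8=4, T13=2, T10=1, T3=3, T4=2, T6=3. Every pair that conflicts lands in different frequencies.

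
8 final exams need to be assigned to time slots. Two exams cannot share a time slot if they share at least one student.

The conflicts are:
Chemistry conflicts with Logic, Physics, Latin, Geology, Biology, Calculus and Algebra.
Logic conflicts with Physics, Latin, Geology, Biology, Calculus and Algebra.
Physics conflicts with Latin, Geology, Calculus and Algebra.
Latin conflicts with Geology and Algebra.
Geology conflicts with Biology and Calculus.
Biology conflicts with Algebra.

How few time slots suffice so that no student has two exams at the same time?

5

Chemistry, Logic, Physics, Latin, Algebra are mutually in conflict, so at least 5 time slots are needed.
Using 5 time slots: Chemistry=1, Logic=2, Physics=3, Latin=5, Geology=4, Biology=3, Calculus=5, Algebra=4. Each listed conflict is separated.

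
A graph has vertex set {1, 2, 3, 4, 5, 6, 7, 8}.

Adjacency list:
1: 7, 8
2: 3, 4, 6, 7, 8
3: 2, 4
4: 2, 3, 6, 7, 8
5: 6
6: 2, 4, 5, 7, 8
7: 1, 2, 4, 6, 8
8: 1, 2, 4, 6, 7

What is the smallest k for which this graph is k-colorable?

5

2, 4, 6, 7, 8 are mutually adjacent (a clique of size 5), so at least 5 colors are needed.
5 colors suffice: color red → {3, 5, 8}; color blue → {1, 2}; color green → {6}; color yellow → {7}; color purple → {4}. Every edge joins two different colors.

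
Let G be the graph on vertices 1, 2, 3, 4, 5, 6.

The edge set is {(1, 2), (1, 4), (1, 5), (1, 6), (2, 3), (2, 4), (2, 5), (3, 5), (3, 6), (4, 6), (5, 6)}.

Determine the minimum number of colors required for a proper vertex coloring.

3

1, 2, 4 are pairwise adjacent, so at least 3 colors are needed.
3 colors suffice: 1=blue, 2=red, 3=blue, 4=green, 5=green, 6=red. Every edge joins two different colors.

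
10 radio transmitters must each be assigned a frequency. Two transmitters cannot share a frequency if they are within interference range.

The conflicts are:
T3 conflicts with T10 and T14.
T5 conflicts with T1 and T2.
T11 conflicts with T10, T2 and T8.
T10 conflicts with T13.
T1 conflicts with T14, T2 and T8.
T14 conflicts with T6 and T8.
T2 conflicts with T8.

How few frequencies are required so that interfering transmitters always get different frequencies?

T1, T14, T8 pairwise conflict, so at least 3 frequencies are needed.
3 frequencies suffice: T3=1, T5=2, T11=1, T10=2, T1=1, T13=1, T14=3, T6=1, T2=3, T8=2. Each listed conflict is separated.

3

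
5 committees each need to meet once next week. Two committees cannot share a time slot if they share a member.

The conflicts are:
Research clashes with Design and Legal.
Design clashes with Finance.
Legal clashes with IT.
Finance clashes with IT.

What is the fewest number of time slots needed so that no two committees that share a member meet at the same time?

The cycle IT-Finance-Design-Research-Legal-IT has odd length 5, so it cannot be 2-colored; at least 3 time slots are needed.
3 time slots suffice: time slot 1 → {Design, Legal}; time slot 2 → {Research, Finance}; time slot 3 → {IT}. Every pair that conflicts lands in different time slots.

3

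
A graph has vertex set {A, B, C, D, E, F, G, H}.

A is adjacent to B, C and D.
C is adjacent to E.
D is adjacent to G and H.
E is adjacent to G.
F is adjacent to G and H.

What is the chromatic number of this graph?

The cycle G-E-C-A-D-G has odd length 5, so it cannot be 2-colored; at least 3 colors are needed.
3 colors suffice: color 1 → {A, G, H}; color 2 → {B, C, D, F}; color 3 → {E}. Each edge has distinct colors on its endpoints.

3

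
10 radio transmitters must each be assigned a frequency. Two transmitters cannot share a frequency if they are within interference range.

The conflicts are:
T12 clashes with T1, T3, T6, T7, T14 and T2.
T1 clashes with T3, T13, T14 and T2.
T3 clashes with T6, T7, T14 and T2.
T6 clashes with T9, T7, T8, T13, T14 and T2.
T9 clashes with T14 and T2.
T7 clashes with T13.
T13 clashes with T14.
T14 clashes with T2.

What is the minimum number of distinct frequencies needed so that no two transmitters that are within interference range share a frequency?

T12, T3, T6, T14, T2 all conflict with each other, so at least 5 frequencies are needed.
A valid assignment using 5 frequencies: T12=3, T1=1, T3=4, T6=1, T9=3, T7=2, T8=2, T13=3, T14=2, T2=5. Every pair that conflicts lands in different frequencies.

5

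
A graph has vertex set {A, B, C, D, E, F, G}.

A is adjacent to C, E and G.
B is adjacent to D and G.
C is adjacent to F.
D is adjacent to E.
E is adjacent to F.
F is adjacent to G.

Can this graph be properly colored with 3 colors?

Yes

The chromatic number is 3. The cycle D-E-A-G-B-D has odd length 5, so it cannot be 2-colored; at least 3 colors are needed.
One proper 3-coloring: A=1, B=3, C=2, D=1, E=2, F=1, G=2.
That is already a proper 3-coloring.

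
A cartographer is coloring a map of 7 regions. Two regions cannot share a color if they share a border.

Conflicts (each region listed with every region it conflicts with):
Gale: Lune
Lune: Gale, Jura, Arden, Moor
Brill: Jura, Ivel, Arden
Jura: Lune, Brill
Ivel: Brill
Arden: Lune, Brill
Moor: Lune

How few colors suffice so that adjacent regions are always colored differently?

2

Lune and Arden conflict, so at least 2 colors are needed.
A valid assignment using 2 colors: Gale=2, Lune=1, Brill=1, Jura=2, Ivel=2, Arden=2, Moor=2. No two conflicting regions share a color.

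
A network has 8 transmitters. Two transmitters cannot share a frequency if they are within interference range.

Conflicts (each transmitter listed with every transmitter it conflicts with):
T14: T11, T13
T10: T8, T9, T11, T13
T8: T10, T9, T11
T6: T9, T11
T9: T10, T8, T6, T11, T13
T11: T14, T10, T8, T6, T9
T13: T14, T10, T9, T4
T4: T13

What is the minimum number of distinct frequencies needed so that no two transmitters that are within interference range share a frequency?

4

T10, T8, T9, T11 pairwise conflict, so at least 4 frequencies are needed.
Using 4 frequencies: T14=2, T10=3, T8=4, T6=3, T9=2, T11=1, T13=1, T4=2. Each listed conflict is separated.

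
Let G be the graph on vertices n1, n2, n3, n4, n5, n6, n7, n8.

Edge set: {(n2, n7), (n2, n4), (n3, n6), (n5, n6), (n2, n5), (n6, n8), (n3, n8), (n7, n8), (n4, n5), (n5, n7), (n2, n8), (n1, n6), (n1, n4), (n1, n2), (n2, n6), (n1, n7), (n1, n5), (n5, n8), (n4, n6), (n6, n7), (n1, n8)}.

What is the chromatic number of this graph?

n1, n2, n5, n6, n7, n8 are mutually adjacent (a clique of size 6), so at least 6 colors are needed.
6 colors suffice: n1=3, n2=2, n3=2, n4=4, n5=5, n6=1, n7=6, n8=4. No two adjacent vertices share a color.

6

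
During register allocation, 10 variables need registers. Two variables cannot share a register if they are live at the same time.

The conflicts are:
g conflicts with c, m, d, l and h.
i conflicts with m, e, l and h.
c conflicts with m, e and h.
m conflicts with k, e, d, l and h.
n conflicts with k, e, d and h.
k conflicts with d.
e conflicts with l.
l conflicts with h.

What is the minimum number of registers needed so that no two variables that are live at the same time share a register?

g, m, l, h pairwise conflict, so at least 4 registers are needed.
4 registers suffice: g=3, i=3, c=4, m=1, n=1, k=3, e=2, d=2, l=4, h=2. Each listed conflict is separated.

4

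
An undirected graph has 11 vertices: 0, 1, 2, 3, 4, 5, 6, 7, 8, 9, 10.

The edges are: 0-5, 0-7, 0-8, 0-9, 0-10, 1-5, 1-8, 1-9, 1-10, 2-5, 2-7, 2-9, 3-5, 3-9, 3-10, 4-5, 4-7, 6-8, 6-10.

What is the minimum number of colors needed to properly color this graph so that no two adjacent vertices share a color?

1 and 8 are adjacent, so at least 2 colors are needed.
One proper 2-coloring: 0=red, 1=red, 2=red, 3=red, 4=red, 5=blue, 6=red, 7=blue, 8=blue, 9=blue, 10=blue. Every edge joins two different colors.

2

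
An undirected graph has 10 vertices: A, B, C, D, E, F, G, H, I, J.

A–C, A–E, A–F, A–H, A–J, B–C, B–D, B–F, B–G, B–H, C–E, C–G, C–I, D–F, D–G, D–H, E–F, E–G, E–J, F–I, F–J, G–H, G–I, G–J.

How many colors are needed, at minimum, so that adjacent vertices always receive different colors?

4

A, E, F, J are mutually adjacent (a clique of size 4), so at least 4 colors are needed.
4 colors suffice: color 1 → {F, G}; color 2 → {A, B, I}; color 3 → {D, E}; color 4 → {C, H, J}. Each edge has distinct colors on its endpoints.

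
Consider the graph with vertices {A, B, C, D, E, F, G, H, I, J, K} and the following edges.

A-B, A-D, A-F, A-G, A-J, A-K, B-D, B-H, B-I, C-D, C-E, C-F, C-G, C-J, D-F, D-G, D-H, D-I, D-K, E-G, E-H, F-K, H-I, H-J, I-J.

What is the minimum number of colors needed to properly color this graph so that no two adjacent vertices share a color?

4

B, D, H, I are mutually adjacent (a clique of size 4), so at least 4 colors are needed.
4 colors suffice: color 1 → {D, E, J}; color 2 → {A, C, H}; color 3 → {F, G, I}; color 4 → {B, K}. Each edge has distinct colors on its endpoints.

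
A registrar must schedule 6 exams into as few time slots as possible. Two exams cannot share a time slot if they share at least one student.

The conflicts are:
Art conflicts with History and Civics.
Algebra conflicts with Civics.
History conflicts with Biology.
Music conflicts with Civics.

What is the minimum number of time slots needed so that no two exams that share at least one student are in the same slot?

2

Art and History conflict, so at least 2 time slots are needed.
2 time slots suffice: time slot 1 → {History, Civics}; time slot 2 → {Art, Algebra, Biology, Music}. No two conflicting exams share a time slot.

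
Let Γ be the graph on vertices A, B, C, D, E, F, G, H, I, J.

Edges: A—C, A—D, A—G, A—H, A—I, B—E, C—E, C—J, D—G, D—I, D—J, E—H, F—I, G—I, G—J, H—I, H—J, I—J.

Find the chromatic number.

A, D, G, I are pairwise adjacent (a clique of size 4), so at least 4 colors are needed.
4 colors suffice: color 1 → {E, I}; color 2 → {A, B, F, J}; color 3 → {C, D, H}; color 4 → {G}. Every edge joins two different colors.

4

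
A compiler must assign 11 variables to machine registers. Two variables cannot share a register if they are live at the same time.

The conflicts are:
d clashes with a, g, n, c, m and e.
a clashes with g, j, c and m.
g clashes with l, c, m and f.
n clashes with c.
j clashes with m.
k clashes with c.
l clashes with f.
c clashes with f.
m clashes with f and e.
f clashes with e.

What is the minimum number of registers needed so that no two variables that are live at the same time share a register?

d, a, g, m pairwise conflict, so at least 4 registers are needed.
4 registers suffice: register 1 → {l, c, m}; register 2 → {g, n, j, k, e}; register 3 → {d, f}; register 4 → {a}. Every pair that conflicts lands in different registers.

4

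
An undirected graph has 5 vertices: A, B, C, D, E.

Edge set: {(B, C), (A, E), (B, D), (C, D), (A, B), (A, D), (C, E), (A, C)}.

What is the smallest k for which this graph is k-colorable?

4

A, B, C, D are mutually adjacent (a clique of size 4), so at least 4 colors are needed.
One proper 4-coloring: A=blue, B=yellow, C=red, D=green, E=green. No two adjacent vertices share a color.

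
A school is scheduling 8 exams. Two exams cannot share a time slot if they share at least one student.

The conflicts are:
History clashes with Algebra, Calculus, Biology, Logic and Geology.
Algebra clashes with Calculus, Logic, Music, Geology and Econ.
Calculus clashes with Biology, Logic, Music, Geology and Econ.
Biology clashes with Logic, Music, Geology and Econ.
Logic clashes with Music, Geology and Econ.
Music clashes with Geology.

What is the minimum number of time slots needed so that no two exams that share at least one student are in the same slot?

Algebra, Calculus, Logic, Music, Geology pairwise conflict, so at least 5 time slots are needed.
5 time slots suffice: History=5, Algebra=3, Calculus=2, Biology=3, Logic=1, Music=5, Geology=4, Econ=4. Every pair that conflicts lands in different time slots.

5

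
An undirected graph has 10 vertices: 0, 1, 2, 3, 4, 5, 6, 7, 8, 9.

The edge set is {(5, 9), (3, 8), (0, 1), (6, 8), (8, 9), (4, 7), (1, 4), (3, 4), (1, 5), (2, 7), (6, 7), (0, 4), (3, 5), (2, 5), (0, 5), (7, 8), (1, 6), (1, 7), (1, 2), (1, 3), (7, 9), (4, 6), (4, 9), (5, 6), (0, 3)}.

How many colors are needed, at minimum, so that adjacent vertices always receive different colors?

4

1, 4, 6, 7 form a clique, so at least 4 colors are needed.
One proper 4-coloring: 0=d, 1=a, 2=d, 3=b, 4=c, 5=c, 6=d, 7=b, 8=c, 9=a. Each edge has distinct colors on its endpoints.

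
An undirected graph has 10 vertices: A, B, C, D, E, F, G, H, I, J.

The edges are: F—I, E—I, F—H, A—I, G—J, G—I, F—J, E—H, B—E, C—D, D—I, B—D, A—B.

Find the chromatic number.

F and I are adjacent, so at least 2 colors are needed.
2 colors suffice: A=2, B=1, C=1, D=2, E=2, F=2, G=2, H=1, I=1, J=1. No two adjacent vertices share a color.

2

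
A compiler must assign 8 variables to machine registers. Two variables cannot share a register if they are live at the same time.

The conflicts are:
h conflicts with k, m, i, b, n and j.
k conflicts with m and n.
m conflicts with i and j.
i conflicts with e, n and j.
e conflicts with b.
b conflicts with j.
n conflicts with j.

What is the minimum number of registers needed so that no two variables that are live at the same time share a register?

h, m, i, j pairwise conflict, so at least 4 registers are needed.
A valid assignment using 4 registers: h=1, k=2, m=4, i=2, e=1, b=2, n=4, j=3. No two conflicting variables share a register.

4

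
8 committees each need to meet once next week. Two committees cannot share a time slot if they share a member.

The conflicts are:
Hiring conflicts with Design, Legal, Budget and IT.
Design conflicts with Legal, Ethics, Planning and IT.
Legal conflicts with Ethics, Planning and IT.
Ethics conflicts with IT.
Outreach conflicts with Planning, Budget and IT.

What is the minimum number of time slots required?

Design, Legal, Ethics, IT all conflict with each other, so at least 4 time slots are needed.
A valid assignment using 4 time slots: Hiring=4, Design=1, Legal=2, Ethics=4, Outreach=1, Planning=3, Budget=2, IT=3. No two conflicting committees share a time slot.

4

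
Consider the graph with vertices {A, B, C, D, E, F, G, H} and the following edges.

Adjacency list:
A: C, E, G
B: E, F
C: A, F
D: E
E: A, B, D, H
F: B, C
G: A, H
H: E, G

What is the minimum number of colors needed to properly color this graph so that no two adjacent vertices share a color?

3

The cycle F-B-E-A-C-F has odd length 5, so it cannot be 2-colored; at least 3 colors are needed.
A valid assignment using 3 colors: A=2, B=3, C=1, D=2, E=1, F=2, G=1, H=2. No two adjacent vertices share a color.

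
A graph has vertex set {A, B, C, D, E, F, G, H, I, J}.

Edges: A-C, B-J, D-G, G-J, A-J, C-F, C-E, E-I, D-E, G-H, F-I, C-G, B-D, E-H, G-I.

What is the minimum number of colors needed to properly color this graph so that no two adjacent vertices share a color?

C and F are adjacent, so at least 2 colors are needed.
A valid assignment using 2 colors: A=1, B=1, C=2, D=2, E=1, F=1, G=1, H=2, I=2, J=2. Every edge joins two different colors.

2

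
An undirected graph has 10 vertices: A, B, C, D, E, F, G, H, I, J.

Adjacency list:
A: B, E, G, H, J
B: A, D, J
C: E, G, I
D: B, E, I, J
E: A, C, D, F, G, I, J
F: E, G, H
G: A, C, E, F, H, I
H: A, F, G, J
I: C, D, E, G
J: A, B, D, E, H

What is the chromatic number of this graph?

C, E, G, I are pairwise adjacent (a clique of size 4), so at least 4 colors are needed.
4 colors suffice: color red → {B, E, H}; color blue → {G, J}; color green → {A, F, I}; color yellow → {C, D}. Each edge has distinct colors on its endpoints.

4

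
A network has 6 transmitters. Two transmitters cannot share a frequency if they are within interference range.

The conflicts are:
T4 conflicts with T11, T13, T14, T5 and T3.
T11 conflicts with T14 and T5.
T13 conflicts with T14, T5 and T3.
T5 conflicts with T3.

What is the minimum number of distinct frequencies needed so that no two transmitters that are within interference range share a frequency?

T4, T13, T5, T3 pairwise conflict, so at least 4 frequencies are needed.
4 frequencies suffice: T4=1, T11=2, T13=2, T14=3, T5=3, T3=4. Each listed conflict is separated.

4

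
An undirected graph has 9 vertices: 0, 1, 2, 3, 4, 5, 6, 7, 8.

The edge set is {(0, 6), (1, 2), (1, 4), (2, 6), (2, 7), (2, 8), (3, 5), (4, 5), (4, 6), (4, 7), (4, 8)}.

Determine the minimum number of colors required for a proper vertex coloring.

4 and 5 are adjacent, so at least 2 colors are needed.
2 colors suffice: color a → {0, 2, 3, 4}; color b → {1, 5, 6, 7, 8}. Every edge joins two different colors.

2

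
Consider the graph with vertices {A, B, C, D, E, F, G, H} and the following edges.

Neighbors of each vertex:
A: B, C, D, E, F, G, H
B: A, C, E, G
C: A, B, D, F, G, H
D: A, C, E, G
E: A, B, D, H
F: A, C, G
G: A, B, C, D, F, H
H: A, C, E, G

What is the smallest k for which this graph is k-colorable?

4

A, C, D, G form a clique, so at least 4 colors are needed.
4 colors suffice: color red → {A}; color blue → {C, E}; color green → {G}; color yellow → {B, D, F, H}. No two adjacent vertices share a color.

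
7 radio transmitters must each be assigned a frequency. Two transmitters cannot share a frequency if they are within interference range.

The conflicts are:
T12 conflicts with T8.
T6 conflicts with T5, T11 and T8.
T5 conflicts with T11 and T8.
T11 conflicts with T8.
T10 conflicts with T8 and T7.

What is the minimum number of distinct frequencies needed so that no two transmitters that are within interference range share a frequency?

4

T6, T5, T11, T8 pairwise conflict, so at least 4 frequencies are needed.
4 frequencies suffice: frequency 1 → {T8, T7}; frequency 2 → {T12, T5, T10}; frequency 3 → {T6}; frequency 4 → {T11}. Each listed conflict is separated.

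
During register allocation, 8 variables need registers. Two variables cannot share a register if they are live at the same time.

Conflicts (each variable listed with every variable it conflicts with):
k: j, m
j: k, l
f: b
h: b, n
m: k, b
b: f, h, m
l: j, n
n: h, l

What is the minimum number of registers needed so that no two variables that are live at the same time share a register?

3

The cycle k-j-l-n-h-b-m-k has odd length 7, so it cannot be 2-colored; at least 3 registers are needed.
3 registers suffice: register 1 → {k, b, n}; register 2 → {f, h, m, l}; register 3 → {j}. Every pair that conflicts lands in different registers.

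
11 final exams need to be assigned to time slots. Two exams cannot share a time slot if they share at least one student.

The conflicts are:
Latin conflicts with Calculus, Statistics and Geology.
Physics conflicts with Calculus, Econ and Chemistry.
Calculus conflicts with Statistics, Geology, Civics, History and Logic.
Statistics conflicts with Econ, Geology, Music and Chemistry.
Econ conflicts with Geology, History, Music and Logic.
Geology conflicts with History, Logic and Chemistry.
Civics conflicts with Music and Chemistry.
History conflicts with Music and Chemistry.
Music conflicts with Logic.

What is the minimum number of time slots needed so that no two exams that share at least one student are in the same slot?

Latin, Calculus, Statistics, Geology are mutually in conflict, so at least 4 time slots are needed.
Using 4 time slots: Latin=4, Physics=2, Calculus=1, Statistics=3, Econ=1, Geology=2, Civics=3, History=3, Music=2, Logic=3, Chemistry=1. No two conflicting exams share a time slot.

4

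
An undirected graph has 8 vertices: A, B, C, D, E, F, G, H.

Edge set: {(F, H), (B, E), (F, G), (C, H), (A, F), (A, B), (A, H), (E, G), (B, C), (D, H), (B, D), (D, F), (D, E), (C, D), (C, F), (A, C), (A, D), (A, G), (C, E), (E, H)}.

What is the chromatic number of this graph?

5

A, C, D, F, H are mutually adjacent (a clique of size 5), so at least 5 colors are needed.
5 colors suffice: A=green, B=yellow, C=blue, D=red, E=green, F=yellow, G=red, H=purple. Each edge has distinct colors on its endpoints.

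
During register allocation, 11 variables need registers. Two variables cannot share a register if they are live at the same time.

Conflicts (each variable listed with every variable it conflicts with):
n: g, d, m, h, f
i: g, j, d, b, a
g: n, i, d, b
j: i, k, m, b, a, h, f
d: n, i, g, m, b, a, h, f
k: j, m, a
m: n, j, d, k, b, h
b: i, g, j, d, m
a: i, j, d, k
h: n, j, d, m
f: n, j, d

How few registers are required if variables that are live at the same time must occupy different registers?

4

n, d, m, h pairwise conflict, so at least 4 registers are needed.
4 registers suffice: n=3, i=2, g=4, j=1, d=1, k=4, m=2, b=3, a=3, h=4, f=2. No two conflicting variables share a register.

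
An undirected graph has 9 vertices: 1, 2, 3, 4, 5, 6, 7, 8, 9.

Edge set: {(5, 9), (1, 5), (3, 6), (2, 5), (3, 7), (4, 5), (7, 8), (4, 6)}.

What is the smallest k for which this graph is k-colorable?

2

7 and 8 are adjacent, so at least 2 colors are needed.
2 colors suffice: color red → {5, 6, 7}; color blue → {1, 2, 3, 4, 8, 9}. Each edge has distinct colors on its endpoints.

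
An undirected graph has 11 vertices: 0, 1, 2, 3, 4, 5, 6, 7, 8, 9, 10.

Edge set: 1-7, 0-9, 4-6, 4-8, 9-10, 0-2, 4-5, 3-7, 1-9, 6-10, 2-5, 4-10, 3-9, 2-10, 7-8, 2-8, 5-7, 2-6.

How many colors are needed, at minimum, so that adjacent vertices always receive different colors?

3

2, 6, 10 are mutually adjacent, so at least 3 colors are needed.
3 colors suffice: 0=b, 1=b, 2=a, 3=b, 4=a, 5=b, 6=c, 7=a, 8=b, 9=a, 10=b. Each edge has distinct colors on its endpoints.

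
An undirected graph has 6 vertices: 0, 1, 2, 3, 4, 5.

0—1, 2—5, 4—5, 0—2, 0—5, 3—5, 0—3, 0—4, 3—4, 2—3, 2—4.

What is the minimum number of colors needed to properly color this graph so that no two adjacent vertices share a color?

0, 2, 3, 4, 5 are mutually adjacent (a clique of size 5), so at least 5 colors are needed.
5 colors suffice: color red → {0}; color blue → {1, 4}; color green → {2}; color yellow → {3}; color purple → {5}. Every edge joins two different colors.

5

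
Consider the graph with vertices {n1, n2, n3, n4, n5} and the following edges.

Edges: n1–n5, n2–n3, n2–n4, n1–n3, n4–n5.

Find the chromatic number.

3

The cycle n2-n3-n1-n5-n4-n2 has odd length 5, so it cannot be 2-colored; at least 3 colors are needed.
3 colors suffice: color 1 → {n1, n4}; color 2 → {n3, n5}; color 3 → {n2}. Every edge joins two different colors.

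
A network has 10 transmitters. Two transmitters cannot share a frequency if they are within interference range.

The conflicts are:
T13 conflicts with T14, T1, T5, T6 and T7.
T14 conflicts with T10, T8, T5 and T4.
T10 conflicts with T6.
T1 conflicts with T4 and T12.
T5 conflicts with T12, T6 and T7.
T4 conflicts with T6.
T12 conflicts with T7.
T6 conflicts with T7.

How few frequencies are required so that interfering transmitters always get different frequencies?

T13, T5, T6, T7 all conflict with each other, so at least 4 frequencies are needed.
4 frequencies suffice: T13=3, T14=2, T10=1, T8=1, T1=2, T5=1, T4=1, T12=3, T6=2, T7=4. Every pair that conflicts lands in different frequencies.

4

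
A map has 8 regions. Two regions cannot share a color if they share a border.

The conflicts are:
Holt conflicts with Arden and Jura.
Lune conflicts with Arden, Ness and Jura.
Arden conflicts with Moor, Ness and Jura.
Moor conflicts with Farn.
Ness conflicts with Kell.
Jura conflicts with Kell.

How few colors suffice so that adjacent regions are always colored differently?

3

Lune, Arden, Ness are mutually in conflict, so at least 3 colors are needed.
3 colors suffice: color 1 → {Arden, Farn, Kell}; color 2 → {Moor, Ness, Jura}; color 3 → {Holt, Lune}. Each listed conflict is separated.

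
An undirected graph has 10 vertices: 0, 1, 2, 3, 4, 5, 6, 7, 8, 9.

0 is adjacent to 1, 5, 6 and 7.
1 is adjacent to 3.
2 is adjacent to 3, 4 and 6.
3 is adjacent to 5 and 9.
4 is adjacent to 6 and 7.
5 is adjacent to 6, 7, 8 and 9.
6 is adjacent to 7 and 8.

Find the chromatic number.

0, 5, 6, 7 form a clique, so at least 4 colors are needed.
A valid assignment using 4 colors: 0=c, 1=a, 2=a, 3=b, 4=c, 5=a, 6=b, 7=d, 8=c, 9=c. No two adjacent vertices share a color.

4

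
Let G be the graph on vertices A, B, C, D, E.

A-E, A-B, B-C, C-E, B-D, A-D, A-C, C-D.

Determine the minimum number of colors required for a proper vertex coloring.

4

A, B, C, D are mutually adjacent (a clique of size 4), so at least 4 colors are needed.
4 colors suffice: color 1 → {A}; color 2 → {C}; color 3 → {B, E}; color 4 → {D}. No two adjacent vertices share a color.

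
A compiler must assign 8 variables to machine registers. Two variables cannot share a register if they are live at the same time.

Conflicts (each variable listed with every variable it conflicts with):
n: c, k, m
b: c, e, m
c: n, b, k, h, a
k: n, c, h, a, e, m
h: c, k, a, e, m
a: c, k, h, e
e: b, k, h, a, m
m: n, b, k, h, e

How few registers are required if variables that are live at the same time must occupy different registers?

c, k, h, a are mutually in conflict, so at least 4 registers are needed.
Using 4 registers: n=2, b=1, c=3, k=1, h=2, a=4, e=3, m=4. Each listed conflict is separated.

4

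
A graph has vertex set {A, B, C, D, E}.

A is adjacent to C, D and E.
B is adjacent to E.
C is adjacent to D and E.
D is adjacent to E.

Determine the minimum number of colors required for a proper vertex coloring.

A, C, D, E are mutually adjacent (a clique of size 4), so at least 4 colors are needed.
4 colors suffice: A=4, B=2, C=2, D=3, E=1. Each edge has distinct colors on its endpoints.

4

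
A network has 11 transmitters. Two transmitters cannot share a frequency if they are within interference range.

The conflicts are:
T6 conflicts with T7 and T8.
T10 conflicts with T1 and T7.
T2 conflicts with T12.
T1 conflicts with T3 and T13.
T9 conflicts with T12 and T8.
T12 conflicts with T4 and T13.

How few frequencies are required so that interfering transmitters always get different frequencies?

T6 and T7 conflict, so at least 2 frequencies are needed.
2 frequencies suffice: T6=2, T10=2, T2=2, T1=1, T3=2, T9=2, T7=1, T12=1, T4=2, T8=1, T13=2. No two conflicting transmitters share a frequency.

2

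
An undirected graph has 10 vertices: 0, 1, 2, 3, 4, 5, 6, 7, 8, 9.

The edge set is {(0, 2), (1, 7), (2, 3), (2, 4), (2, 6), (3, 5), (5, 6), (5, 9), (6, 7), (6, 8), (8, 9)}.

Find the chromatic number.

6 and 7 are adjacent, so at least 2 colors are needed.
2 colors suffice: 0=blue, 1=blue, 2=red, 3=blue, 4=blue, 5=red, 6=blue, 7=red, 8=red, 9=blue. Each edge has distinct colors on its endpoints.

2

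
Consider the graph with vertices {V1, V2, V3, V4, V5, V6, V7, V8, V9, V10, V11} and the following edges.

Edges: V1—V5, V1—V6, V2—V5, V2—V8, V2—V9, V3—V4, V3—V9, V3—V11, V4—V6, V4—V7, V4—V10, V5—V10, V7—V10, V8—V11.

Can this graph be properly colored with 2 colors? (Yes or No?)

V4, V7, V10 are pairwise adjacent, so at least 3 colors are needed.
So 2 colors are not enough.

No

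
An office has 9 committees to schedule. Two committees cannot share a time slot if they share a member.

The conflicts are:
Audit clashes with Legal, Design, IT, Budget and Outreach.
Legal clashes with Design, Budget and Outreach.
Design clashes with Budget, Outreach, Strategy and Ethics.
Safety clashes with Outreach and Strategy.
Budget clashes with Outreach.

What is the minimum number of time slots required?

Audit, Legal, Design, Budget, Outreach are mutually in conflict, so at least 5 time slots are needed.
5 time slots suffice: time slot 1 → {Design, Safety, IT}; time slot 2 → {Audit, Strategy, Ethics}; time slot 3 → {Outreach}; time slot 4 → {Budget}; time slot 5 → {Legal}. No two conflicting committees share a time slot.

5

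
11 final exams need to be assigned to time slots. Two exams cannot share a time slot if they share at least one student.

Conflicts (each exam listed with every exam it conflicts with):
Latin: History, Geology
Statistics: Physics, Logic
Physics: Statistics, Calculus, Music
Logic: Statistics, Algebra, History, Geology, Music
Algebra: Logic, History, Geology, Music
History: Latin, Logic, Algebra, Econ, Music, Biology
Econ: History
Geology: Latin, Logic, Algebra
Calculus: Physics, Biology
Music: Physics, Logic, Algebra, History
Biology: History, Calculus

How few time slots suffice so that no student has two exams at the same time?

Logic, Algebra, History, Music are mutually in conflict, so at least 4 time slots are needed.
4 time slots suffice: time slot 1 → {Physics, History, Geology}; time slot 2 → {Latin, Logic, Econ, Calculus}; time slot 3 → {Statistics, Algebra, Biology}; time slot 4 → {Music}. Each listed conflict is separated.

4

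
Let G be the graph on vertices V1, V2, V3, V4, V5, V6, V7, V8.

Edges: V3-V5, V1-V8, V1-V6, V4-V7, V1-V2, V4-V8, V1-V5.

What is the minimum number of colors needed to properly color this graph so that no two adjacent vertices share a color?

2

V1 and V8 are adjacent, so at least 2 colors are needed.
2 colors suffice: V1=1, V2=2, V3=1, V4=1, V5=2, V6=2, V7=2, V8=2. Every edge joins two different colors.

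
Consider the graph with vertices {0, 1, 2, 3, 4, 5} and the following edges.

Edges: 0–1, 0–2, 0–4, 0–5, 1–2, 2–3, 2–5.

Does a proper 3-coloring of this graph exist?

The chromatic number is 3. 0, 2, 5 are mutually adjacent, so at least 3 colors are needed.
A valid assignment using 3 colors: 0=b, 1=c, 2=a, 3=b, 4=a, 5=c.
That is already a proper 3-coloring.

Yes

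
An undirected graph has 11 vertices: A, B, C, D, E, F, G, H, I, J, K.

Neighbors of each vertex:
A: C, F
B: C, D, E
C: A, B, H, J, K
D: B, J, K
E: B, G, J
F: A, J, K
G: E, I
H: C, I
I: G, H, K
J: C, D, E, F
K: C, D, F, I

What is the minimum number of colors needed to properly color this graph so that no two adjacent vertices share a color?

D and J are adjacent, so at least 2 colors are needed.
2 colors suffice: color 1 → {C, D, E, F, I}; color 2 → {A, B, G, H, J, K}. No two adjacent vertices share a color.

2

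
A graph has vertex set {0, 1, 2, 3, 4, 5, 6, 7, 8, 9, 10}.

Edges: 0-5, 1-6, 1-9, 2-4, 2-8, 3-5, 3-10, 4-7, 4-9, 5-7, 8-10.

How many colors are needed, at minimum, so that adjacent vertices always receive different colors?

3

The cycle 10-8-2-4-7-5-3-10 has odd length 7, so it cannot be 2-colored; at least 3 colors are needed.
3 colors suffice: 0=blue, 1=red, 2=blue, 3=green, 4=red, 5=red, 6=blue, 7=blue, 8=red, 9=blue, 10=blue. Each edge has distinct colors on its endpoints.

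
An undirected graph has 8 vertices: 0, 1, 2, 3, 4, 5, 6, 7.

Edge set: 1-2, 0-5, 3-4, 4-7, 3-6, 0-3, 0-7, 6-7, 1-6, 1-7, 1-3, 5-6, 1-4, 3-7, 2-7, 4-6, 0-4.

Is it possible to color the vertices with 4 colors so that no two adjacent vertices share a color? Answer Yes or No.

No

1, 3, 4, 6, 7 are pairwise adjacent (a clique of size 5), so at least 5 colors are needed.
So 4 colors are not enough.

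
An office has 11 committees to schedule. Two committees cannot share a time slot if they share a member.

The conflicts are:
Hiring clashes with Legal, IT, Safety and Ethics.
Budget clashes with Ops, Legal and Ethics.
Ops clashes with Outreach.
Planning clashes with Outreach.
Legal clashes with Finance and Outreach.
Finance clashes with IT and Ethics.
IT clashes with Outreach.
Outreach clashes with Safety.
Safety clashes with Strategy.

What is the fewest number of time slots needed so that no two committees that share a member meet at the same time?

Finance and IT conflict, so at least 2 time slots are needed.
Using 2 time slots: Hiring=1, Budget=1, Ops=2, Planning=2, Legal=2, Finance=1, IT=2, Outreach=1, Safety=2, Strategy=1, Ethics=2. Each listed conflict is separated.

2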